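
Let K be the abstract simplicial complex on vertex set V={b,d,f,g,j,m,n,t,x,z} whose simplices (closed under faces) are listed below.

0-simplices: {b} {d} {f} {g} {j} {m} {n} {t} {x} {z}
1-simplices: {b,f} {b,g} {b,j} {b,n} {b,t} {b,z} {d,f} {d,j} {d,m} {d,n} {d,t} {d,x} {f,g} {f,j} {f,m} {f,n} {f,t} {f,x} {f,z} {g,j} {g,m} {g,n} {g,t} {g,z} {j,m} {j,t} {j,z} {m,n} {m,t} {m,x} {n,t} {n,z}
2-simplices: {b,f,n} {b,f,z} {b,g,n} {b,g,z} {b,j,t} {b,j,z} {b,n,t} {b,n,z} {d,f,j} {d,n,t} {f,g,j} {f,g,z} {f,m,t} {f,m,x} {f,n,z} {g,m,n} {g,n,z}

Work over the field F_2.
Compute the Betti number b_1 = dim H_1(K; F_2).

b_1=8

n_0=10 n_1=32 n_2=17  [Z2]
∂1: piv[bf,bg,bj,bn,bt,bz,df,dm,dx] rk=9  ker:dj,dn,dt,fg,fj,fm,fn,ft,fx,fz,gj,gm,gn,gt,gz,jm,jt,jz,mn,mt,mx,nt,nz
∂2: piv[bfn,bfz,bgn,bgz,bjt,bjz,bnt,bnz,dfj,dnt,fgj,fgz,fmt,fmx,gmn] rk=15  ker:fnz,gnz
b_1=(32−9)−15=8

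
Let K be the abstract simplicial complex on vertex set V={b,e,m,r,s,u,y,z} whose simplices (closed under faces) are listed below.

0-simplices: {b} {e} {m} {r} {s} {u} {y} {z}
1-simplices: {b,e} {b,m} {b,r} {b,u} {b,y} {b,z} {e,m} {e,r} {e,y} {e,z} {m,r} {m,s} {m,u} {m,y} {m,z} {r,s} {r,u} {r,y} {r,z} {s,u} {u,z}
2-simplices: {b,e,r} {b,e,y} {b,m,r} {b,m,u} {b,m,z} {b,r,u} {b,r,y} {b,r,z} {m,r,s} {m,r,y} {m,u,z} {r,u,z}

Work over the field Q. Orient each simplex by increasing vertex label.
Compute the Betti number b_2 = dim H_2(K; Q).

b_2=1

n_0=8 n_1=21 n_2=12  [Q]
∂1: piv[be,bm,br,bu,by,bz,ms] rk=7  ker:em,er,ey,ez,mr,mu,my,mz,rs,ru,ry,rz,su,uz
∂2: piv[ber,bey,bmr,bmu,bmz,bru,bry,brz,mrs,mry,muz] rk=11  ker:ruz
b_2=(12−11)−0=1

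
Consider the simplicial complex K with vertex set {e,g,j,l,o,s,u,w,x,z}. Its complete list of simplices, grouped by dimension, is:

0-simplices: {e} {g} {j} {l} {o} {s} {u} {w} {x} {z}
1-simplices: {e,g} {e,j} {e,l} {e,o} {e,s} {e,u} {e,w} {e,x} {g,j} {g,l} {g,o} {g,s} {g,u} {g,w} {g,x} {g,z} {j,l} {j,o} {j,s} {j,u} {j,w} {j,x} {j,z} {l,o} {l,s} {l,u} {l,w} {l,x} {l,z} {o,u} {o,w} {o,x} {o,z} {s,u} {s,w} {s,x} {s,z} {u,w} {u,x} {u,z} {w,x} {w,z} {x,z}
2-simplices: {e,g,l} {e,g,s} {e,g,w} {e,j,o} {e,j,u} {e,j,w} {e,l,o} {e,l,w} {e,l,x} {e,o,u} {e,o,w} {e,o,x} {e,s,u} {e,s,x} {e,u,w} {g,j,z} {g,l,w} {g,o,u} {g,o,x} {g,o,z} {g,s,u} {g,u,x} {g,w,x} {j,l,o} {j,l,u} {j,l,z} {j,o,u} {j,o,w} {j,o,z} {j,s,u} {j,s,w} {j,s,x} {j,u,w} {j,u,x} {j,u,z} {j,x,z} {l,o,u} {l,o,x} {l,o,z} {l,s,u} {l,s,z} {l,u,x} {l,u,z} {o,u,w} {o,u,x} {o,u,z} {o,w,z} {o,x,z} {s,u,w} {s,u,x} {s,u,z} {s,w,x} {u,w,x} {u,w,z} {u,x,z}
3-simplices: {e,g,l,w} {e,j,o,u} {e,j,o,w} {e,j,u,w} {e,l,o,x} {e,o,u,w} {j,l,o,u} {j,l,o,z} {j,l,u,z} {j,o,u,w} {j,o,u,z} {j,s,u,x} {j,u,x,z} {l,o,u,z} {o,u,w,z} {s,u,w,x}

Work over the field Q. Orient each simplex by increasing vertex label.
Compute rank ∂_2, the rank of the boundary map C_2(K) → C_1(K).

n_0=10 n_1=43 n_2=55 n_3=16  [Q]
∂1: piv[eg,ej,el,eo,es,eu,ew,ex,gz] rk=9  ker:gj,gl,go,gs,gu,gw,gx,jl,jo,js,ju,jw,jx,jz,lo,ls,lu,lw,lx,lz,ou,ow,ox,oz,su,sw,sx,sz,uw,ux,uz,wx,wz,xz
∂2: piv[egl,egs,egw,ejo,eju,ejw,elo,elw,elx,eou,eow,eox,esu,esx,euw,gjz,gou,gox,goz,gsu,gux,gwx,jlo,jlu,jlz,joz,jsu,jsw,jsx,juz,jxz,lsu,lsz,owz] rk=34  ker:glw,jou,jow,juw,jux,lou,lox,loz,lux,luz,ouw,oux,ouz,oxz,suw,sux,suz,swx,uwx,uwz,uxz
∂3: piv[eglw,ejou,ejow,ejuw,elox,eouw,jlou,jloz,jluz,jouz,jsux,juxz,ouwz,suwx] rk=14  ker:jouw,louz
rk∂_2=34

rank∂_2=34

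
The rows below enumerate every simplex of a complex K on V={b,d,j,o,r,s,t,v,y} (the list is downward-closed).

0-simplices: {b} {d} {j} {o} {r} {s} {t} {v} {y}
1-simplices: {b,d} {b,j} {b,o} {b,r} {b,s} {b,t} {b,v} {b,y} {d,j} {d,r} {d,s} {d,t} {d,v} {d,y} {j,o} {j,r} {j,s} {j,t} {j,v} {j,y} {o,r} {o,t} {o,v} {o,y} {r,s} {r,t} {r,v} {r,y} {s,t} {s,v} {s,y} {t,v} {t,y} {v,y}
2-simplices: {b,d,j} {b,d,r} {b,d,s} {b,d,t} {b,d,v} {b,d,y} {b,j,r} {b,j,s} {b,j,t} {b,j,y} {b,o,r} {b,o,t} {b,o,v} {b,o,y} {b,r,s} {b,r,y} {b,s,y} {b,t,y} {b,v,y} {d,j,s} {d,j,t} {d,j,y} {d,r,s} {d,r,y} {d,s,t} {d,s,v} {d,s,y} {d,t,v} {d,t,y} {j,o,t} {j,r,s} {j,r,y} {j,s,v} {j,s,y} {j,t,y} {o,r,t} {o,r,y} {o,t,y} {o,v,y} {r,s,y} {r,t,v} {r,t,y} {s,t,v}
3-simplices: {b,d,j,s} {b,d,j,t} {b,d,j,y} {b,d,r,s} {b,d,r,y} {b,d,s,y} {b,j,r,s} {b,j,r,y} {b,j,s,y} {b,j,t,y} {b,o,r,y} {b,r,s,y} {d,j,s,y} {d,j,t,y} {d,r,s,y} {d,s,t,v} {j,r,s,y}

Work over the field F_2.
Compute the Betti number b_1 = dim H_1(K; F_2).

n_0=9 n_1=34 n_2=43 n_3=17  [Z2]
∂1: piv[bd,bj,bo,br,bs,bt,bv,by] rk=8  ker:dj,dr,ds,dt,dv,dy,jo,jr,js,jt,jv,jy,or,ot,ov,oy,rs,rt,rv,ry,st,sv,sy,tv,ty,vy
∂2: piv[bdj,bdr,bds,bdt,bdv,bdy,bjr,bjs,bjt,bjy,bor,bot,bov,boy,brs,bry,bsy,bty,bvy,dst,dsv,dtv,jot,jsv,ort,rtv] rk=26  ker:djs,djt,djy,drs,dry,dsy,dty,jrs,jry,jsy,jty,ory,oty,ovy,rsy,rty,stv
∂3: piv[bdjs,bdjt,bdjy,bdrs,bdry,bdsy,bjrs,bjry,bjsy,bjty,bory,brsy,djty,dstv] rk=14  ker:djsy,drsy,jrsy
b_1=(34−8)−26=0

b_1=0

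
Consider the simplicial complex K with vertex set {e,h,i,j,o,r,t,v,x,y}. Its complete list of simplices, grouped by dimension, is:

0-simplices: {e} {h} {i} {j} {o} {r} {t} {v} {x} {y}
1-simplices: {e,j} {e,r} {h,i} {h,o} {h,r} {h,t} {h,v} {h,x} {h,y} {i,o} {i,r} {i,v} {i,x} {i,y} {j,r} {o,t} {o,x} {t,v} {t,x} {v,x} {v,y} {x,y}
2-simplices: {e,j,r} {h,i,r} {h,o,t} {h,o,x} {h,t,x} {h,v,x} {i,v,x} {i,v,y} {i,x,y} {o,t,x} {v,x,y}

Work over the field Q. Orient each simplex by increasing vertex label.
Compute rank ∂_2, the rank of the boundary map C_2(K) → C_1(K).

rank∂_2=9

n_0=10 n_1=22 n_2=11  [Q]
∂1: piv[ej,er,hi,ho,hr,ht,hv,hx,hy] rk=9  ker:io,ir,iv,ix,iy,jr,ot,ox,tv,tx,vx,vy,xy
∂2: piv[ejr,hir,hot,hox,htx,hvx,ivx,ivy,ixy] rk=9  ker:otx,vxy
rk∂_2=9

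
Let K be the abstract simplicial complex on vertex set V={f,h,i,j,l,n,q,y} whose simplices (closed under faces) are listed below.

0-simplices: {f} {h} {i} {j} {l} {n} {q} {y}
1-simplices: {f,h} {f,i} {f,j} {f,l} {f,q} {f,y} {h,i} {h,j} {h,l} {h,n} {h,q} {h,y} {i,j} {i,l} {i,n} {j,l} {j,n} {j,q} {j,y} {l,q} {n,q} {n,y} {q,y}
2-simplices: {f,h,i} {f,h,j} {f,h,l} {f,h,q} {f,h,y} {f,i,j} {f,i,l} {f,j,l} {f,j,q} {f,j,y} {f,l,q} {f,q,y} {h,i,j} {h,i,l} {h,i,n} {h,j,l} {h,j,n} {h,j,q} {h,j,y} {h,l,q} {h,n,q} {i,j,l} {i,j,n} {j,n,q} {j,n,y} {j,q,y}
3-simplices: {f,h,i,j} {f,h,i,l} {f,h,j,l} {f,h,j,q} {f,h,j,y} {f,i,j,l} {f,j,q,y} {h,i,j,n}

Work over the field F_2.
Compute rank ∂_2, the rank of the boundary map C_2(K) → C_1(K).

rank∂_2=16

n_0=8 n_1=23 n_2=26 n_3=8  [Z2]
∂1: piv[fh,fi,fj,fl,fq,fy,hn] rk=7  ker:hi,hj,hl,hq,hy,ij,il,in,jl,jn,jq,jy,lq,nq,ny,qy
∂2: piv[fhi,fhj,fhl,fhq,fhy,fij,fil,fjl,fjq,fjy,flq,fqy,hin,hjn,hnq,jny] rk=16  ker:hij,hil,hjl,hjq,hjy,hlq,ijl,ijn,jnq,jqy
∂3: piv[fhij,fhil,fhjl,fhjq,fhjy,fijl,fjqy,hijn] rk=8
rk∂_2=16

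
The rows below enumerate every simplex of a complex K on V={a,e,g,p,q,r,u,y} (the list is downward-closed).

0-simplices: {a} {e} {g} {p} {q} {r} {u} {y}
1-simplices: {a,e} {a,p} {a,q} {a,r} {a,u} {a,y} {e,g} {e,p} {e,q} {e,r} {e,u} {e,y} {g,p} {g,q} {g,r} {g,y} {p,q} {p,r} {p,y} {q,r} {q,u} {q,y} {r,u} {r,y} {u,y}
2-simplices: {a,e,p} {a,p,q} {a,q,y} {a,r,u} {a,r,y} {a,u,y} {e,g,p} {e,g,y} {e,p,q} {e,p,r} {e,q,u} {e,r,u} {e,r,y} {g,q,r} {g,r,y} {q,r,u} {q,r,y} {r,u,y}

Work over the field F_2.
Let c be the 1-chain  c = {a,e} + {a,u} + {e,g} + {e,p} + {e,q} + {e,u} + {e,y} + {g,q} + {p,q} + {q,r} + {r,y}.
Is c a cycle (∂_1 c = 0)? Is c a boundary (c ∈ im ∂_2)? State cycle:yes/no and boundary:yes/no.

n_0=8 n_1=25 n_2=18  [Z2]
∂1: piv[ae,ap,aq,ar,au,ay,eg] rk=7  ker:ep,eq,er,eu,ey,gp,gq,gr,gy,pq,pr,py,qr,qu,qy,ru,ry,uy
∂2: piv[aep,apq,aqy,aru,ary,auy,egp,egy,epq,epr,equ,eru,ery,gqr,gry,qru,qry] rk=17  ker:ruy
∂1c = 0
c vs im∂2: reduces to 0 ⇒ boundary

cycle:yes boundary:yes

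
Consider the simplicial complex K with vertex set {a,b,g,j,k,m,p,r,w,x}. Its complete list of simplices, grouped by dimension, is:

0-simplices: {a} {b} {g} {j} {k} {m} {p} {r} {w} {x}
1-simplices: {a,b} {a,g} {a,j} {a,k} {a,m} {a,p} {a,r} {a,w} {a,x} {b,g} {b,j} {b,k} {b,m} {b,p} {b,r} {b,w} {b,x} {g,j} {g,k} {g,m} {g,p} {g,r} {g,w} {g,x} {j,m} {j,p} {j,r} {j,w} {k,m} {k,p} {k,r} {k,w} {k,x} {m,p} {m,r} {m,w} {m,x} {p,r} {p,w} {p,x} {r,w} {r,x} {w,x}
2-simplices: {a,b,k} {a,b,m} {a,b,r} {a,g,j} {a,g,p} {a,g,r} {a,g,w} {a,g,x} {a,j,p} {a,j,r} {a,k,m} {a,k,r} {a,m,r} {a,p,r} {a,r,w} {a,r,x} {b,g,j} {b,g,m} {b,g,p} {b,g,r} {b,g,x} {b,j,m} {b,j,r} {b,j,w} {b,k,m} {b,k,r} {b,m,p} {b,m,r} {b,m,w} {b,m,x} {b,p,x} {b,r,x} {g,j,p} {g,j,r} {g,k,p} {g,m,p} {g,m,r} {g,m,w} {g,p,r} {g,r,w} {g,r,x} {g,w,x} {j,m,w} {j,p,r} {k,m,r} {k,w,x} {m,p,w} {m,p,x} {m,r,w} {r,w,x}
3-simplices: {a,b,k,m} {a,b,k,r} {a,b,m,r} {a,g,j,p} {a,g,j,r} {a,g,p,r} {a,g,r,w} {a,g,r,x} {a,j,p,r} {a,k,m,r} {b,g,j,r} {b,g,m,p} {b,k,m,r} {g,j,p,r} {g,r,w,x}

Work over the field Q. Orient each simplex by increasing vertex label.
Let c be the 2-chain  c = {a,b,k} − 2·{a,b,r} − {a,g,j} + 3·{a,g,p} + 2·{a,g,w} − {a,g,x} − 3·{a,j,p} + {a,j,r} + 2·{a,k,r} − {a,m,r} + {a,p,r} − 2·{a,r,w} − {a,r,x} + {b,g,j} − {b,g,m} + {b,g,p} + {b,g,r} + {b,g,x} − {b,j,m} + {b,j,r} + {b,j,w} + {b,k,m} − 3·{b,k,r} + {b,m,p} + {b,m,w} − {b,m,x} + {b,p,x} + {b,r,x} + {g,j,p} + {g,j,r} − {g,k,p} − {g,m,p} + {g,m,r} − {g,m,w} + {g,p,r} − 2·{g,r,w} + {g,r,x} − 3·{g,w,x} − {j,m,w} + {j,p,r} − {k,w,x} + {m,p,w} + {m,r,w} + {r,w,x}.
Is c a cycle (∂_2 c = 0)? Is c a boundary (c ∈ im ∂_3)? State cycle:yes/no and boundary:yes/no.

n_0=10 n_1=43 n_2=50 n_3=15  [Q]
∂1: piv[ab,ag,aj,ak,am,ap,ar,aw,ax] rk=9  ker:bg,bj,bk,bm,bp,br,bw,bx,gj,gk,gm,gp,gr,gw,gx,jm,jp,jr,jw,km,kp,kr,kw,kx,mp,mr,mw,mx,pr,pw,px,rw,rx,wx
∂2: piv[abk,abm,abr,agj,agp,agr,agw,agx,ajp,ajr,akm,akr,amr,apr,arw,arx,bgj,bgm,bgp,bgr,bgx,bjm,bjw,bmp,bmw,bmx,bpx,gkp,gmw,gwx,kwx,mpw] rk=32  ker:bjr,bkm,bkr,bmr,brx,gjp,gjr,gmp,gmr,gpr,grw,grx,jmw,jpr,kmr,mpx,mrw,rwx
∂3: piv[abkm,abkr,abmr,agjp,agjr,agpr,agrw,agrx,ajpr,akmr,bgjr,bgmp,grwx] rk=13  ker:bkmr,gjpr
∂2c = −{a,b} + 3·{a,g} − {a,j} + {a,k} − {a,m} + {a,p} − 4·{a,r} + 2·{a,x} + 3·{b,g} − {b,k} + 2·{b,m} − {b,p} − 2·{b,w} − 2·{b,x} + 2·{g,j} − {g,k} − 2·{g,m} + 6·{g,p} − 3·{g,r} + 2·{g,w} + 2·{g,x} − 2·{j,m} − {j,p} + 2·{j,r} + 2·{j,w} + {k,m} − {k,p} − {k,r} − {k,w} + {k,x} + {m,p} + {m,r} − 3·{m,w} − {m,x} + 3·{p,r} + {p,w} + {p,x} − 2·{r,w} − 3·{w,x}

cycle:no boundary:no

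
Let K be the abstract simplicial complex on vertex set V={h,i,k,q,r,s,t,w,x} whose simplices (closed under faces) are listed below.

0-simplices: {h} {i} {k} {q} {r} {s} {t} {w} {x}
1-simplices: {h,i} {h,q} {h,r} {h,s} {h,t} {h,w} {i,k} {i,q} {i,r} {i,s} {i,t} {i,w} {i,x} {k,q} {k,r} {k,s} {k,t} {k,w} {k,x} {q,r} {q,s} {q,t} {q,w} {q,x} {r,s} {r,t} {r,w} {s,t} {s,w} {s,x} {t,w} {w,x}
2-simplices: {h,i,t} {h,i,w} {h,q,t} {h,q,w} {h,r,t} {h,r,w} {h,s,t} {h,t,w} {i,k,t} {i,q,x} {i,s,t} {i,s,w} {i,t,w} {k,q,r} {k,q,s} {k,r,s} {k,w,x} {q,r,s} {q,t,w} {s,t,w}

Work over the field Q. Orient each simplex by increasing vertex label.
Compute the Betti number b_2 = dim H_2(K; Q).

n_0=9 n_1=32 n_2=20  [Q]
∂1: piv[hi,hq,hr,hs,ht,hw,ik,ix] rk=8  ker:iq,ir,is,it,iw,kq,kr,ks,kt,kw,kx,qr,qs,qt,qw,qx,rs,rt,rw,st,sw,sx,tw,wx
∂2: piv[hit,hiw,hqt,hqw,hrt,hrw,hst,htw,ikt,iqx,ist,isw,kqr,kqs,krs,kwx] rk=16  ker:itw,qrs,qtw,stw
b_2=(20−16)−0=4

b_2=4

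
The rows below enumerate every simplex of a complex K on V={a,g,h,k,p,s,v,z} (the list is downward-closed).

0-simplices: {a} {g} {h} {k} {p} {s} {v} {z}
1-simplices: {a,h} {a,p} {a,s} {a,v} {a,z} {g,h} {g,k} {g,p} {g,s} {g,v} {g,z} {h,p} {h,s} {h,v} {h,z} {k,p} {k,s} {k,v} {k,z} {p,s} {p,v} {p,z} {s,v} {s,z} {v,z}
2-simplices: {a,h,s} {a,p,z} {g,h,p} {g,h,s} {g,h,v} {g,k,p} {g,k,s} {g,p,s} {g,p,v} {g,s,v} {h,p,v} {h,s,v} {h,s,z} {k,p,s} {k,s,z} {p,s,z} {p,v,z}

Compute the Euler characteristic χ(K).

n_0=8 n_1=25 n_2=17
χ=+8−25+17=0

χ(K)=0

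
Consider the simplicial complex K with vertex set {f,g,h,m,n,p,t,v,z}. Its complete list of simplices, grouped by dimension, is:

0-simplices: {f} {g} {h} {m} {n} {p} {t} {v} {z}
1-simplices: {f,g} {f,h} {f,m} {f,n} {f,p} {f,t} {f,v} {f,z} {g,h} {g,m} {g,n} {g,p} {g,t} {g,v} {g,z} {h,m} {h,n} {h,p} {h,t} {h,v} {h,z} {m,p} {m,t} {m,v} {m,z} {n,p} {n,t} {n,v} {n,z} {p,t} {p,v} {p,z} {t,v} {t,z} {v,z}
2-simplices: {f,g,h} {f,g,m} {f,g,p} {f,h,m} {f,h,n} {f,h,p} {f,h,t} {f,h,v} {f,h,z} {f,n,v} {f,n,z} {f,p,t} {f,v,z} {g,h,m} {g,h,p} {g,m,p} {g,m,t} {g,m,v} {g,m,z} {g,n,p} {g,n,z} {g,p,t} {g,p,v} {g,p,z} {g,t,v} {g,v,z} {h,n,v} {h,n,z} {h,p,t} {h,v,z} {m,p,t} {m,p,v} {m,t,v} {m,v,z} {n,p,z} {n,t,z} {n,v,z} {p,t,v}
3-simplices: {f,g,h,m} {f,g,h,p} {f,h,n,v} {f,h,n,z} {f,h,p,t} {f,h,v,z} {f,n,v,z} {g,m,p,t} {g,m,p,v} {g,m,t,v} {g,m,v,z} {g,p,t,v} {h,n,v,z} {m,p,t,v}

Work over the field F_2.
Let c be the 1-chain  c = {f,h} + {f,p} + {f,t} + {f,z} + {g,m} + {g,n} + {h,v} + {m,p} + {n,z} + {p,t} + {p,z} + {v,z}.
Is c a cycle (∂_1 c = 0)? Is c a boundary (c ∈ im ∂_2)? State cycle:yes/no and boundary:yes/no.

n_0=9 n_1=35 n_2=38 n_3=14  [Z2]
∂1: piv[fg,fh,fm,fn,fp,ft,fv,fz] rk=8  ker:gh,gm,gn,gp,gt,gv,gz,hm,hn,hp,ht,hv,hz,mp,mt,mv,mz,np,nt,nv,nz,pt,pv,pz,tv,tz,vz
∂2: piv[fgh,fgm,fgp,fhm,fhn,fhp,fht,fhv,fhz,fnv,fnz,fpt,fvz,gmp,gmt,gmv,gmz,gnp,gnz,gpt,gpv,gpz,gtv,gvz,ntz] rk=25  ker:ghm,ghp,hnv,hnz,hpt,hvz,mpt,mpv,mtv,mvz,npz,nvz,ptv
∂3: piv[fghm,fghp,fhnv,fhnz,fhpt,fhvz,fnvz,gmpt,gmpv,gmtv,gmvz,gptv] rk=12  ker:hnvz,mptv
∂1c = 0
c vs im∂2: reduces to 0 ⇒ boundary

cycle:yes boundary:yes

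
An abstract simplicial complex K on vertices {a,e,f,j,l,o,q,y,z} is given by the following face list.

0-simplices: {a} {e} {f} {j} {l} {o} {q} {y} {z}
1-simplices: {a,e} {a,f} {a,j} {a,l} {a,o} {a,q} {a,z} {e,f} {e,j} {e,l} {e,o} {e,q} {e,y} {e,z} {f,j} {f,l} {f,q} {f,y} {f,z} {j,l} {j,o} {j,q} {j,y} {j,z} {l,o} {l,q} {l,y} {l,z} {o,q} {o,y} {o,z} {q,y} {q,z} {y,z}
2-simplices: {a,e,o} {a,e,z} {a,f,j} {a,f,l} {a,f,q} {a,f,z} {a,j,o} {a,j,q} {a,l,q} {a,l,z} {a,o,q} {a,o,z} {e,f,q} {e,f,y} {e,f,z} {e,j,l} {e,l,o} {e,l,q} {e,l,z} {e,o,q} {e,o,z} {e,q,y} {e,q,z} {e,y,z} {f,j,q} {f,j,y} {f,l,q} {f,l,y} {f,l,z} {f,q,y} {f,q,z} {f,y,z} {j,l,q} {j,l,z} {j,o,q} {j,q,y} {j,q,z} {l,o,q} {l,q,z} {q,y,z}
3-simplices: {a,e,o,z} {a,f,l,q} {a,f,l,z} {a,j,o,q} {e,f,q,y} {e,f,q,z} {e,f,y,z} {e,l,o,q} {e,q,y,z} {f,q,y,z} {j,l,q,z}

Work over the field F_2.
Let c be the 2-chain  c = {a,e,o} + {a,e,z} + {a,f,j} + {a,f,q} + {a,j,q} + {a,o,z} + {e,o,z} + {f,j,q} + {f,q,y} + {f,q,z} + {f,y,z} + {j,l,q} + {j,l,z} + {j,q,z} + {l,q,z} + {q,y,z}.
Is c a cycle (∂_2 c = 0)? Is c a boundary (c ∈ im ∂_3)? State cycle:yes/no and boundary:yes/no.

n_0=9 n_1=34 n_2=40 n_3=11  [Z2]
∂1: piv[ae,af,aj,al,ao,aq,az,ey] rk=8  ker:ef,ej,el,eo,eq,ez,fj,fl,fq,fy,fz,jl,jo,jq,jy,jz,lo,lq,ly,lz,oq,oy,oz,qy,qz,yz
∂2: piv[aeo,aez,afj,afl,afq,afz,ajo,ajq,alq,alz,aoq,aoz,efq,efy,efz,ejl,elo,elq,eqy,eqz,eyz,fjy,fly,jlq,jlz] rk=25  ker:elz,eoq,eoz,fjq,flq,flz,fqy,fqz,fyz,joq,jqy,jqz,loq,lqz,qyz
∂3: piv[aeoz,aflq,aflz,ajoq,efqy,efqz,efyz,eloq,eqyz,jlqz] rk=10  ker:fqyz
∂2c = 0
c vs im∂3: residual ≠ 0 ⇒ not boundary

cycle:yes boundary:no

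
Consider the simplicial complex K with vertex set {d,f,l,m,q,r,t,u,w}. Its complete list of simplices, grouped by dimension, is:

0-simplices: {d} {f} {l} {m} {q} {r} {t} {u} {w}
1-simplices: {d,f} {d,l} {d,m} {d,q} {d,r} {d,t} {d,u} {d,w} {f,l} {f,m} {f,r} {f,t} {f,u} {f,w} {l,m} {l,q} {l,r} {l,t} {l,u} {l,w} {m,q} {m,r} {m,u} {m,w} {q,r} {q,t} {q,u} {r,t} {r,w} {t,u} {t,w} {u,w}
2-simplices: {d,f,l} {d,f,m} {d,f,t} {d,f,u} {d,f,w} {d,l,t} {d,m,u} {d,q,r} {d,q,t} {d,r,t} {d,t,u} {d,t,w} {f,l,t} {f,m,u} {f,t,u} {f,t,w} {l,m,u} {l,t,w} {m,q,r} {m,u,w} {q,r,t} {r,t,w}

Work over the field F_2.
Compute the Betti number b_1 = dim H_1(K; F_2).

b_1=7

n_0=9 n_1=32 n_2=22  [Z2]
∂1: piv[df,dl,dm,dq,dr,dt,du,dw] rk=8  ker:fl,fm,fr,ft,fu,fw,lm,lq,lr,lt,lu,lw,mq,mr,mu,mw,qr,qt,qu,rt,rw,tu,tw,uw
∂2: piv[dfl,dfm,dft,dfu,dfw,dlt,dmu,dqr,dqt,drt,dtu,dtw,lmu,ltw,mqr,muw,rtw] rk=17  ker:flt,fmu,ftu,ftw,qrt
b_1=(32−8)−17=7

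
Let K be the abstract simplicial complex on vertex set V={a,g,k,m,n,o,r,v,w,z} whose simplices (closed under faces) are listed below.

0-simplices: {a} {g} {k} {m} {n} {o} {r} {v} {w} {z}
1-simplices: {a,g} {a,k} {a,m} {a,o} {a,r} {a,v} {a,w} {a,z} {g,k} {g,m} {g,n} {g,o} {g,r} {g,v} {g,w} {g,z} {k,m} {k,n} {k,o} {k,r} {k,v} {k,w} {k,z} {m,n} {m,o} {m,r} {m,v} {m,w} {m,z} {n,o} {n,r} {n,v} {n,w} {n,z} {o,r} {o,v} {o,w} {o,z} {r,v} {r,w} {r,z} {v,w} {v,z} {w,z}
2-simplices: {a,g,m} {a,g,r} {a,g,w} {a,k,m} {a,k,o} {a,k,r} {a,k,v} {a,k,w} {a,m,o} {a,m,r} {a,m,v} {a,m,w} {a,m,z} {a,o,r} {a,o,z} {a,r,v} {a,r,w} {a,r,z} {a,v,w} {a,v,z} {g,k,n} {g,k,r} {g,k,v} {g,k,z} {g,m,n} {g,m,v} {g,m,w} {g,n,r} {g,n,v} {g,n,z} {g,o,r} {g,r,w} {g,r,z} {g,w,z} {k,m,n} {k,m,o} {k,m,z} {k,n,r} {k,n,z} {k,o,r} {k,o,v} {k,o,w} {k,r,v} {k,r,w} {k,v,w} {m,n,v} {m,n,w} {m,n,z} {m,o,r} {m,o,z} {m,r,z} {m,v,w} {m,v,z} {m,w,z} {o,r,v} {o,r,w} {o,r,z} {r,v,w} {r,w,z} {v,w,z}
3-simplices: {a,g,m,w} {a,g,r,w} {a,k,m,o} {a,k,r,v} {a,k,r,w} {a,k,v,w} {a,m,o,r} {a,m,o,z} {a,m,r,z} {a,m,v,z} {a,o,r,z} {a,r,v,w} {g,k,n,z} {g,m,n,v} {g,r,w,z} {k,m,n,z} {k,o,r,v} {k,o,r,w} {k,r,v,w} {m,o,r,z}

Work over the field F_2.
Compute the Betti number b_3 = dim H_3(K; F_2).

b_3=2

n_0=10 n_1=44 n_2=60 n_3=20  [Z2]
∂1: piv[ag,ak,am,ao,ar,av,aw,az,gn] rk=9  ker:gk,gm,go,gr,gv,gw,gz,km,kn,ko,kr,kv,kw,kz,mn,mo,mr,mv,mw,mz,no,nr,nv,nw,nz,or,ov,ow,oz,rv,rw,rz,vw,vz,wz
∂2: piv[agm,agr,agw,akm,ako,akr,akv,akw,amo,amr,amv,amw,amz,aor,aoz,arv,arw,arz,avw,avz,gkn,gkr,gkv,gkz,gmn,gnr,gnv,gnz,gor,grz,gwz,kov,kow,mnw] rk=34  ker:gmv,gmw,grw,kmn,kmo,kmz,knr,knz,kor,krv,krw,kvw,mnv,mnz,mor,moz,mrz,mvw,mvz,mwz,orv,orw,orz,rvw,rwz,vwz
∂3: piv[agmw,agrw,akmo,akrv,akrw,akvw,amor,amoz,amrz,amvz,aorz,arvw,gknz,gmnv,grwz,kmnz,korv,korw] rk=18  ker:krvw,morz
b_3=(20−18)−0=2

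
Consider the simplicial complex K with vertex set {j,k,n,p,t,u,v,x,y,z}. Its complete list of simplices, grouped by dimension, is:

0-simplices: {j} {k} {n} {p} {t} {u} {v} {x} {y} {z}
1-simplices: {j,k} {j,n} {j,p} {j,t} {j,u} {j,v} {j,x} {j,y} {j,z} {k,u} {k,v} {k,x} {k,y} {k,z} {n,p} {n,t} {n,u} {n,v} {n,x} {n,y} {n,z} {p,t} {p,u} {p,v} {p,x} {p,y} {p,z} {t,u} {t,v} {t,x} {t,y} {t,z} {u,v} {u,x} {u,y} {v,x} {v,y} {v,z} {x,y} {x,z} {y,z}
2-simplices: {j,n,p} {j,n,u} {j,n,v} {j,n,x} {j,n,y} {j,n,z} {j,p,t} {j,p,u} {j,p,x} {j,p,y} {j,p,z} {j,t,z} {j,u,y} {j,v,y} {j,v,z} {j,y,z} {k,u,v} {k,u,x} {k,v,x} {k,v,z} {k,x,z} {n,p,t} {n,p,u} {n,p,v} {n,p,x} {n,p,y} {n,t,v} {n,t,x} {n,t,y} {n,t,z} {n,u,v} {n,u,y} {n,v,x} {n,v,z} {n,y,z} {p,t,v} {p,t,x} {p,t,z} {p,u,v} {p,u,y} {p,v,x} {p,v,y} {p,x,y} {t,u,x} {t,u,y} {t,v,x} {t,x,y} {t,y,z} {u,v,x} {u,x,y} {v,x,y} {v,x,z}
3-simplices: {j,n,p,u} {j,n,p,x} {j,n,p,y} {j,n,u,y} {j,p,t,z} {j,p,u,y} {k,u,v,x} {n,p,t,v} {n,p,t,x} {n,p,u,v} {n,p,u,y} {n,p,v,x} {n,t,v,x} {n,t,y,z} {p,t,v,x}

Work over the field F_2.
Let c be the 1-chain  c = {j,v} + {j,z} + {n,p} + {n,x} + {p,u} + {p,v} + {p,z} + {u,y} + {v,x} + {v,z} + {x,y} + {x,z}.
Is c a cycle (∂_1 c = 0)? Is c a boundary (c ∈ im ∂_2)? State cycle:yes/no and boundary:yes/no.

cycle:yes boundary:yes

n_0=10 n_1=41 n_2=52 n_3=15  [Z2]
∂1: piv[jk,jn,jp,jt,ju,jv,jx,jy,jz] rk=9  ker:ku,kv,kx,ky,kz,np,nt,nu,nv,nx,ny,nz,pt,pu,pv,px,py,pz,tu,tv,tx,ty,tz,uv,ux,uy,vx,vy,vz,xy,xz,yz
∂2: piv[jnp,jnu,jnv,jnx,jny,jnz,jpt,jpu,jpx,jpy,jpz,jtz,juy,jvy,jvz,jyz,kuv,kux,kvx,kvz,kxz,npt,npv,ntv,ntx,nty,nuv,nvx,pxy,tux] rk=30  ker:npu,npx,npy,ntz,nuy,nvz,nyz,ptv,ptx,ptz,puv,puy,pvx,pvy,tuy,tvx,txy,tyz,uvx,uxy,vxy,vxz
∂3: piv[jnpu,jnpx,jnpy,jnuy,jptz,jpuy,kuvx,nptv,nptx,npuv,npvx,ntvx,ntyz] rk=13  ker:npuy,ptvx
∂1c = 0
c vs im∂2: reduces to 0 ⇒ boundary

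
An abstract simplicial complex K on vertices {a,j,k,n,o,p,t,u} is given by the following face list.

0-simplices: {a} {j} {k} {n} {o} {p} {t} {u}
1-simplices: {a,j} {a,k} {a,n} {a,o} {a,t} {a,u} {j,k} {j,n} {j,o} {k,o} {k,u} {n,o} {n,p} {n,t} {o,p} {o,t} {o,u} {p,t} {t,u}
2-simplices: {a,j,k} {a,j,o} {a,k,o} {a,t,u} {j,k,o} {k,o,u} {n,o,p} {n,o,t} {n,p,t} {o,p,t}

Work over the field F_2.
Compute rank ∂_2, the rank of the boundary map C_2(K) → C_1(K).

n_0=8 n_1=19 n_2=10  [Z2]
∂1: piv[aj,ak,an,ao,at,au,np] rk=7  ker:jk,jn,jo,ko,ku,no,nt,op,ot,ou,pt,tu
∂2: piv[ajk,ajo,ako,atu,kou,nop,not,npt] rk=8  ker:jko,opt
rk∂_2=8

rank∂_2=8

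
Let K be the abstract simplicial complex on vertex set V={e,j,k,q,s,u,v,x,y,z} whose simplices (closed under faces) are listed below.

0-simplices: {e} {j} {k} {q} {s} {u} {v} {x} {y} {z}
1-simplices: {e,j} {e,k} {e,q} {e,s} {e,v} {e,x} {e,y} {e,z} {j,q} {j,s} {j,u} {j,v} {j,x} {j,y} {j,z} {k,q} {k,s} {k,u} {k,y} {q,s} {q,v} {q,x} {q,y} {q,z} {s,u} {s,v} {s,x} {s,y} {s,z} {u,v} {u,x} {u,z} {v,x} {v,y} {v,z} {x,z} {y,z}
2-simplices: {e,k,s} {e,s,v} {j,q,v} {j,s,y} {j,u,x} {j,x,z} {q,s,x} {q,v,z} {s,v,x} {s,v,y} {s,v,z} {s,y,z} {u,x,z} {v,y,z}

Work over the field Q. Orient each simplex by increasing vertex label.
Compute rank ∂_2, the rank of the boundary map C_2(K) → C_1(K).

rank∂_2=13

n_0=10 n_1=37 n_2=14  [Q]
∂1: piv[ej,ek,eq,es,ev,ex,ey,ez,ju] rk=9  ker:jq,js,jv,jx,jy,jz,kq,ks,ku,ky,qs,qv,qx,qy,qz,su,sv,sx,sy,sz,uv,ux,uz,vx,vy,vz,xz,yz
∂2: piv[eks,esv,jqv,jsy,jux,jxz,qsx,qvz,svx,svy,svz,syz,uxz] rk=13  ker:vyz
rk∂_2=13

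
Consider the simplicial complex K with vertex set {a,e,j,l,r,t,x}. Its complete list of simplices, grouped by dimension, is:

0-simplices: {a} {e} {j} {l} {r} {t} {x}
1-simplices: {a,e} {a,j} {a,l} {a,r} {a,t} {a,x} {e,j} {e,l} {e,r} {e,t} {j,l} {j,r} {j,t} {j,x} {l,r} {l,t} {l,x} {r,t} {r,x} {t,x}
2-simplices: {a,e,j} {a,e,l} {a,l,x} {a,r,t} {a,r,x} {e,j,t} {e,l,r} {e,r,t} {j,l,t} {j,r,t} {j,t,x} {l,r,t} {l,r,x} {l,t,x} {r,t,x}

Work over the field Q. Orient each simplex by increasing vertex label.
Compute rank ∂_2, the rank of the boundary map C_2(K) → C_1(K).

rank∂_2=14

n_0=7 n_1=20 n_2=15  [Q]
∂1: piv[ae,aj,al,ar,at,ax] rk=6  ker:ej,el,er,et,jl,jr,jt,jx,lr,lt,lx,rt,rx,tx
∂2: piv[aej,ael,alx,art,arx,ejt,elr,ert,jlt,jrt,jtx,lrt,lrx,ltx] rk=14  ker:rtx
rk∂_2=14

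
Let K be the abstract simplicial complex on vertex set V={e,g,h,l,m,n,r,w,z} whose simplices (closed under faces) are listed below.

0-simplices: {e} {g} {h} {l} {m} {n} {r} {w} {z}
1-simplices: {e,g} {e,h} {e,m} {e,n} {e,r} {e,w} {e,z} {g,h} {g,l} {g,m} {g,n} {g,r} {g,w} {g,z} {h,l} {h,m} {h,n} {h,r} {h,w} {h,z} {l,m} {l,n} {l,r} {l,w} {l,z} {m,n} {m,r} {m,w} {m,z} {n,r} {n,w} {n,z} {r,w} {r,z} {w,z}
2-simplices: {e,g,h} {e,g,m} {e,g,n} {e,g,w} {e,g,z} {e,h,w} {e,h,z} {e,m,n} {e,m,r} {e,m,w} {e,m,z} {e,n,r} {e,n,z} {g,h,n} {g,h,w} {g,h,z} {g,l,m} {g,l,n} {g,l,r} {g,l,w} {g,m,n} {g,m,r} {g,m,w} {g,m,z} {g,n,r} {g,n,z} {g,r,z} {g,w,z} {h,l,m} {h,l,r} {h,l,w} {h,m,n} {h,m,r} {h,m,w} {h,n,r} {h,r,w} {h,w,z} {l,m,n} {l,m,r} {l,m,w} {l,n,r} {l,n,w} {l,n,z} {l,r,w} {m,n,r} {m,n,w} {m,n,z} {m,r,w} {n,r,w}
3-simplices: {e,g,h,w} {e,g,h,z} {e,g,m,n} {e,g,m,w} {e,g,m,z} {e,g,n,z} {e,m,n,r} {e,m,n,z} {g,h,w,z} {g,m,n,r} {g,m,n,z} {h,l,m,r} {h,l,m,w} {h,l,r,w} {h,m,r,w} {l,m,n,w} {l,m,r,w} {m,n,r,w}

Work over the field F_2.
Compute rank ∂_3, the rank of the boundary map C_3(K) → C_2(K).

n_0=9 n_1=35 n_2=49 n_3=18  [Z2]
∂1: piv[eg,eh,em,en,er,ew,ez,gl] rk=8  ker:gh,gm,gn,gr,gw,gz,hl,hm,hn,hr,hw,hz,lm,ln,lr,lw,lz,mn,mr,mw,mz,nr,nw,nz,rw,rz,wz
∂2: piv[egh,egm,egn,egw,egz,ehw,ehz,emn,emr,emw,emz,enr,enz,ghn,glm,gln,glr,glw,gmr,grz,gwz,hlm,hlr,hlw,hrw,lnw,lnz] rk=27  ker:ghw,ghz,gmn,gmw,gmz,gnr,gnz,hmn,hmr,hmw,hnr,hwz,lmn,lmr,lmw,lnr,lrw,mnr,mnw,mnz,mrw,nrw
∂3: piv[eghw,eghz,egmn,egmw,egmz,egnz,emnr,emnz,ghwz,gmnr,hlmr,hlmw,hlrw,hmrw,lmnw,mnrw] rk=16  ker:gmnz,lmrw
rk∂_3=16

rank∂_3=16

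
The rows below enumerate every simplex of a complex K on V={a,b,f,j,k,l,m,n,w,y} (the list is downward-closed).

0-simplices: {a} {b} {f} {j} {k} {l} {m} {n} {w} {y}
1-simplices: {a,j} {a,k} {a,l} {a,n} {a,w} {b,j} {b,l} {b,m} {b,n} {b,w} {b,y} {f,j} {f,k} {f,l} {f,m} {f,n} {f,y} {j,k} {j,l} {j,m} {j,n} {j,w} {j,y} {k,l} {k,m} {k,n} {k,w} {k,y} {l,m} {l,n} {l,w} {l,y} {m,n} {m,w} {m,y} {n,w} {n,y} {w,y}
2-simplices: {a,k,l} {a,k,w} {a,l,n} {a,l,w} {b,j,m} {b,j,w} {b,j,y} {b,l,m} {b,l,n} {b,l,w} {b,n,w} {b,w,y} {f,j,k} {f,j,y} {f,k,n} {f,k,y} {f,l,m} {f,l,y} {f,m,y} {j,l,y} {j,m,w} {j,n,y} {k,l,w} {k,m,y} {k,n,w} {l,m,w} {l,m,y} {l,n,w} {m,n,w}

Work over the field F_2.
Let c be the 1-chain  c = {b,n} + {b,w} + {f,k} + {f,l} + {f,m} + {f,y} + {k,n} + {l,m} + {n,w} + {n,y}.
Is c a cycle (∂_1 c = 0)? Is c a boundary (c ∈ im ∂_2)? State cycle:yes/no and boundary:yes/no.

n_0=10 n_1=38 n_2=29  [Z2]
∂1: piv[aj,ak,al,an,aw,bj,bm,by,fj] rk=9  ker:bl,bn,bw,fk,fl,fm,fn,fy,jk,jl,jm,jn,jw,jy,kl,km,kn,kw,ky,lm,ln,lw,ly,mn,mw,my,nw,ny,wy
∂2: piv[akl,akw,aln,alw,bjm,bjw,bjy,blm,bln,blw,bnw,bwy,fjk,fjy,fkn,fky,flm,fly,fmy,jly,jmw,jny,kmy,knw,mnw] rk=25  ker:klw,lmw,lmy,lnw
∂1c = 0
c vs im∂2: residual ≠ 0 ⇒ not boundary

cycle:yes boundary:no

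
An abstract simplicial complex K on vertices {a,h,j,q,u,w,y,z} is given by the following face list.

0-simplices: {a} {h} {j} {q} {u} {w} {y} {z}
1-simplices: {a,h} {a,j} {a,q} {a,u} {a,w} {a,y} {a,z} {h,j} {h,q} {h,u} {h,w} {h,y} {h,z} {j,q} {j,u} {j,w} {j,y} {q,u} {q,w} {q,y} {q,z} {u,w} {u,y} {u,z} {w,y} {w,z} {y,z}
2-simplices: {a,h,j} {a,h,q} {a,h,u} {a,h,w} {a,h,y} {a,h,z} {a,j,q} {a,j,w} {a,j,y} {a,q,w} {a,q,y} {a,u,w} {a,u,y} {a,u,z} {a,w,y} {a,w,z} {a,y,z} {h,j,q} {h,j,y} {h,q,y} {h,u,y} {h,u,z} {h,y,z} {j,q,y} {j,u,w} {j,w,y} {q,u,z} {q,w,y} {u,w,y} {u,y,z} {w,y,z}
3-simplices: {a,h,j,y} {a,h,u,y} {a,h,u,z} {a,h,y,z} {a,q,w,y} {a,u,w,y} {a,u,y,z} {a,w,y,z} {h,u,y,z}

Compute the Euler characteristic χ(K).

χ(K)=3

n_0=8 n_1=27 n_2=31 n_3=9
χ=+8−27+31−9=3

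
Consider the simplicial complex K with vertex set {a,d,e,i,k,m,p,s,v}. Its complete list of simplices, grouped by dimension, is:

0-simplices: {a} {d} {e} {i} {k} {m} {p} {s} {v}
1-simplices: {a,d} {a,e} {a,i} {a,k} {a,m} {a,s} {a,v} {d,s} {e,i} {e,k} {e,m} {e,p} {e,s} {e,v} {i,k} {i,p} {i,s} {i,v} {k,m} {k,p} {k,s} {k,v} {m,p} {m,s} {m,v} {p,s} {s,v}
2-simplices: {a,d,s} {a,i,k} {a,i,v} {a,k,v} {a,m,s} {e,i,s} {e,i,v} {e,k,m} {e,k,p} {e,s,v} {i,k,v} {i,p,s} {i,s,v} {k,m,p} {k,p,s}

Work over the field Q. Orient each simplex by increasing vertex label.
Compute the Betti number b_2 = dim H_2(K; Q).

b_2=2

n_0=9 n_1=27 n_2=15  [Q]
∂1: piv[ad,ae,ai,ak,am,as,av,ep] rk=8  ker:ds,ei,ek,em,es,ev,ik,ip,is,iv,km,kp,ks,kv,mp,ms,mv,ps,sv
∂2: piv[ads,aik,aiv,akv,ams,eis,eiv,ekm,ekp,esv,ips,kmp,kps] rk=13  ker:ikv,isv
b_2=(15−13)−0=2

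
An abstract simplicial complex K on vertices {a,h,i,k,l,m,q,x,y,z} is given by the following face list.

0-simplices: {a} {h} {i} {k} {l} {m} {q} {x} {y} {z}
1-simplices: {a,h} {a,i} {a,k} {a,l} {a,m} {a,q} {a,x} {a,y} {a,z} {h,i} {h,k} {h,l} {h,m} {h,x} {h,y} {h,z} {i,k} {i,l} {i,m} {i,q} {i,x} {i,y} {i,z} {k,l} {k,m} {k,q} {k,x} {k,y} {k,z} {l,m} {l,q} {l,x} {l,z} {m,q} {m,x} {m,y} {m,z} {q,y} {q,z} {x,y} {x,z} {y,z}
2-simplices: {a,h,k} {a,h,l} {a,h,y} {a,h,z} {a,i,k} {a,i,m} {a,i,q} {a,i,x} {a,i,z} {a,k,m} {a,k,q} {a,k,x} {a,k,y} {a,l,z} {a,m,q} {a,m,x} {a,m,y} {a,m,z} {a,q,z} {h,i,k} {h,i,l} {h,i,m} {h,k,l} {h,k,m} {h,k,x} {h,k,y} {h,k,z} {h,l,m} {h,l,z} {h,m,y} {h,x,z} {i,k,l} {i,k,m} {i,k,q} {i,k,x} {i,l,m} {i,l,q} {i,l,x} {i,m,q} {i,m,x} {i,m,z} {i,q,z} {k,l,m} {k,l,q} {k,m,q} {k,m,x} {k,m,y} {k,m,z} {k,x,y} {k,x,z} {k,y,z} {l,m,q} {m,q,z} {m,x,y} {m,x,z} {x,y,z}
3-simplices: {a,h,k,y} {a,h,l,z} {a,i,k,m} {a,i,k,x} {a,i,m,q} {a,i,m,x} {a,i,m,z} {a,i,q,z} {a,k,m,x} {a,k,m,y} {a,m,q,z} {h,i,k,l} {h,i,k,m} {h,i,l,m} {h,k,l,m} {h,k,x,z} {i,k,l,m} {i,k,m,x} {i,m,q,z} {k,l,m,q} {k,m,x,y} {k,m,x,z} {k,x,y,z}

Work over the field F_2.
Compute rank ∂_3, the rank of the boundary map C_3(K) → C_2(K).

n_0=10 n_1=42 n_2=56 n_3=23  [Z2]
∂1: piv[ah,ai,ak,al,am,aq,ax,ay,az] rk=9  ker:hi,hk,hl,hm,hx,hy,hz,ik,il,im,iq,ix,iy,iz,kl,km,kq,kx,ky,kz,lm,lq,lx,lz,mq,mx,my,mz,qy,qz,xy,xz,yz
∂2: piv[ahk,ahl,ahy,ahz,aik,aim,aiq,aix,aiz,akm,akq,akx,aky,alz,amq,amx,amy,amz,aqz,hik,hil,him,hkl,hkx,hkz,hlm,hxz,ilq,ilx,kxy,kyz] rk=31  ker:hkm,hky,hlz,hmy,ikl,ikm,ikq,ikx,ilm,imq,imx,imz,iqz,klm,klq,kmq,kmx,kmy,kmz,kxz,lmq,mqz,mxy,mxz,xyz
∂3: piv[ahky,ahlz,aikm,aikx,aimq,aimx,aimz,aiqz,akmx,akmy,amqz,hikl,hikm,hilm,hklm,hkxz,klmq,kmxy,kmxz,kxyz] rk=20  ker:iklm,ikmx,imqz
rk∂_3=20

rank∂_3=20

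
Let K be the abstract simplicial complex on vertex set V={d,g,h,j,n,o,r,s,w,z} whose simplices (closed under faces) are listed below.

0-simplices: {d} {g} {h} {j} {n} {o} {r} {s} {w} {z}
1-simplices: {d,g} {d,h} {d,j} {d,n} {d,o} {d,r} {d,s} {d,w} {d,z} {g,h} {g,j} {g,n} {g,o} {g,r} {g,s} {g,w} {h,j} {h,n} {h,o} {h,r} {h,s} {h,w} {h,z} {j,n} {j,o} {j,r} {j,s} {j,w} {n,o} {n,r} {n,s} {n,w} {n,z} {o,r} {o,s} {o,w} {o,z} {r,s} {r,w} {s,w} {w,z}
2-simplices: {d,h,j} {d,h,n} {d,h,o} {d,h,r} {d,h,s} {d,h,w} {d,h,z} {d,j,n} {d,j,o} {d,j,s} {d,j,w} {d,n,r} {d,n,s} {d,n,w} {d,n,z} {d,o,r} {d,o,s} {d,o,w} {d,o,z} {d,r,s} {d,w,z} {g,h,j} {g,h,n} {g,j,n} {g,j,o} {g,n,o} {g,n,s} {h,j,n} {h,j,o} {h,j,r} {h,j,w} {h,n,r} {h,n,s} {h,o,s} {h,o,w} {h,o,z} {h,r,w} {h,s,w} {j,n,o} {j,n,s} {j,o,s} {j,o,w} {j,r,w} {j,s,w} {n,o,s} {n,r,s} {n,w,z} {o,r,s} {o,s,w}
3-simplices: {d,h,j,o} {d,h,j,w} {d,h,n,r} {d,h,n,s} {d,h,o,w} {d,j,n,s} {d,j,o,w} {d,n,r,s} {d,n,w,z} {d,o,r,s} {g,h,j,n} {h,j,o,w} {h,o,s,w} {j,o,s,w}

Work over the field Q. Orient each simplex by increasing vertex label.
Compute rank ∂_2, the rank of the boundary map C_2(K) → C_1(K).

n_0=10 n_1=41 n_2=49 n_3=14  [Q]
∂1: piv[dg,dh,dj,dn,do,dr,ds,dw,dz] rk=9  ker:gh,gj,gn,go,gr,gs,gw,hj,hn,ho,hr,hs,hw,hz,jn,jo,jr,js,jw,no,nr,ns,nw,nz,or,os,ow,oz,rs,rw,sw,wz
∂2: piv[dhj,dhn,dho,dhr,dhs,dhw,dhz,djn,djo,djs,djw,dnr,dns,dnw,dnz,dor,dos,dow,doz,drs,dwz,ghj,ghn,gjo,gno,gns,hjr,hrw,hsw] rk=29  ker:gjn,hjn,hjo,hjw,hnr,hns,hos,how,hoz,jno,jns,jos,jow,jrw,jsw,nos,nrs,nwz,ors,osw
∂3: piv[dhjo,dhjw,dhnr,dhns,dhow,djns,djow,dnrs,dnwz,dors,ghjn,hosw,josw] rk=13  ker:hjow
rk∂_2=29

rank∂_2=29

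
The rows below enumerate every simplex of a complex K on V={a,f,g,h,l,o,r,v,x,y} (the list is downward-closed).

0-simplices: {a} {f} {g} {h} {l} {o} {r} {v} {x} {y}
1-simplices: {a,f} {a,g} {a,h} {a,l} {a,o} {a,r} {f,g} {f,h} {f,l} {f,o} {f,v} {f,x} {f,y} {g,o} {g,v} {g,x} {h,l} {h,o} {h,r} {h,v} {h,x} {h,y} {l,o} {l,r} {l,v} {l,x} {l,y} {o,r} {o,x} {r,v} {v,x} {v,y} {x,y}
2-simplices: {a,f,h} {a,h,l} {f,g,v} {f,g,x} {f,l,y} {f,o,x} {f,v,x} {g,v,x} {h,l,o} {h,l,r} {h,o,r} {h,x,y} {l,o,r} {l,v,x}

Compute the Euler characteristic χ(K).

n_0=10 n_1=33 n_2=14
χ=+10−33+14=-9

χ(K)=-9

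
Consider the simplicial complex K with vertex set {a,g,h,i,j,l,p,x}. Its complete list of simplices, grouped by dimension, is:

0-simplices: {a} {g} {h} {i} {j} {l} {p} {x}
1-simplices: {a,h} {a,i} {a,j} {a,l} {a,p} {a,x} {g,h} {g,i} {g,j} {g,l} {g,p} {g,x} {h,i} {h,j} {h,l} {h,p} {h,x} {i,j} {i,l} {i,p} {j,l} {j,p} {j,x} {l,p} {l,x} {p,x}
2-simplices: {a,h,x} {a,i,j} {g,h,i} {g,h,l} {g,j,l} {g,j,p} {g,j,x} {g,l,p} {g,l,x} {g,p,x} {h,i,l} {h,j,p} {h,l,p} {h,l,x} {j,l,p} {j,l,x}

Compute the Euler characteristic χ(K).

χ(K)=-2

n_0=8 n_1=26 n_2=16
χ=+8−26+16=-2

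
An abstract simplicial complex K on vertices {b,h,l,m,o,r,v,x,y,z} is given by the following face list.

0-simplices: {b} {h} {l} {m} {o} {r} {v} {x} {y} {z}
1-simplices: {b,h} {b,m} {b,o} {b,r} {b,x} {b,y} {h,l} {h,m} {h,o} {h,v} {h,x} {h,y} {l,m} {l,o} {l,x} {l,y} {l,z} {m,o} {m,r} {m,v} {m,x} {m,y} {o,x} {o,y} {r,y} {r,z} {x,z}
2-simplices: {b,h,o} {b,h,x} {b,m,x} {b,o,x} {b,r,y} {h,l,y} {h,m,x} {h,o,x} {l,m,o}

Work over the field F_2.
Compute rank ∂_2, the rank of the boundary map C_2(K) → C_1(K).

n_0=10 n_1=27 n_2=9  [Z2]
∂1: piv[bh,bm,bo,br,bx,by,hl,hv,lz] rk=9  ker:hm,ho,hx,hy,lm,lo,lx,ly,mo,mr,mv,mx,my,ox,oy,ry,rz,xz
∂2: piv[bho,bhx,bmx,box,bry,hly,hmx,lmo] rk=8  ker:hox
rk∂_2=8

rank∂_2=8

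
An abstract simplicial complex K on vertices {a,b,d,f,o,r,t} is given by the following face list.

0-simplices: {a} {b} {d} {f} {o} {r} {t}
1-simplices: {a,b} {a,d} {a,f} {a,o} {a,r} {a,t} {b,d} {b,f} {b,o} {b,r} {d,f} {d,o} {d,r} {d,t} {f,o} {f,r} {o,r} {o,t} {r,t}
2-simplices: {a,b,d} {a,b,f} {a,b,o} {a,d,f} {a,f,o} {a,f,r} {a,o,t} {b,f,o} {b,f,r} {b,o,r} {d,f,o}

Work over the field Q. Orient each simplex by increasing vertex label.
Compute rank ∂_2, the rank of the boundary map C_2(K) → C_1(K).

n_0=7 n_1=19 n_2=11  [Q]
∂1: piv[ab,ad,af,ao,ar,at] rk=6  ker:bd,bf,bo,br,df,do,dr,dt,fo,fr,or,ot,rt
∂2: piv[abd,abf,abo,adf,afo,afr,aot,bfr,bor,dfo] rk=10  ker:bfo
rk∂_2=10

rank∂_2=10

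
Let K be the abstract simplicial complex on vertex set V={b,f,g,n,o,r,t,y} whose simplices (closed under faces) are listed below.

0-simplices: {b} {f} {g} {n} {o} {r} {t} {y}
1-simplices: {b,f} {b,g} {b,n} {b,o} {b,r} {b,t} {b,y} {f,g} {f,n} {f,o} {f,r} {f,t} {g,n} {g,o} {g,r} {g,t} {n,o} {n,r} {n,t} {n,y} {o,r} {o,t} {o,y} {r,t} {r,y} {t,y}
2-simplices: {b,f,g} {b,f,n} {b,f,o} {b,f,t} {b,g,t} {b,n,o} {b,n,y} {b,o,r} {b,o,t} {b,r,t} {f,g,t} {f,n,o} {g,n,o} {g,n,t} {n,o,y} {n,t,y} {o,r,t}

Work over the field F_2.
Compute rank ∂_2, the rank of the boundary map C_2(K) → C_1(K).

n_0=8 n_1=26 n_2=17  [Z2]
∂1: piv[bf,bg,bn,bo,br,bt,by] rk=7  ker:fg,fn,fo,fr,ft,gn,go,gr,gt,no,nr,nt,ny,or,ot,oy,rt,ry,ty
∂2: piv[bfg,bfn,bfo,bft,bgt,bno,bny,bor,bot,brt,gno,gnt,noy,nty] rk=14  ker:fgt,fno,ort
rk∂_2=14

rank∂_2=14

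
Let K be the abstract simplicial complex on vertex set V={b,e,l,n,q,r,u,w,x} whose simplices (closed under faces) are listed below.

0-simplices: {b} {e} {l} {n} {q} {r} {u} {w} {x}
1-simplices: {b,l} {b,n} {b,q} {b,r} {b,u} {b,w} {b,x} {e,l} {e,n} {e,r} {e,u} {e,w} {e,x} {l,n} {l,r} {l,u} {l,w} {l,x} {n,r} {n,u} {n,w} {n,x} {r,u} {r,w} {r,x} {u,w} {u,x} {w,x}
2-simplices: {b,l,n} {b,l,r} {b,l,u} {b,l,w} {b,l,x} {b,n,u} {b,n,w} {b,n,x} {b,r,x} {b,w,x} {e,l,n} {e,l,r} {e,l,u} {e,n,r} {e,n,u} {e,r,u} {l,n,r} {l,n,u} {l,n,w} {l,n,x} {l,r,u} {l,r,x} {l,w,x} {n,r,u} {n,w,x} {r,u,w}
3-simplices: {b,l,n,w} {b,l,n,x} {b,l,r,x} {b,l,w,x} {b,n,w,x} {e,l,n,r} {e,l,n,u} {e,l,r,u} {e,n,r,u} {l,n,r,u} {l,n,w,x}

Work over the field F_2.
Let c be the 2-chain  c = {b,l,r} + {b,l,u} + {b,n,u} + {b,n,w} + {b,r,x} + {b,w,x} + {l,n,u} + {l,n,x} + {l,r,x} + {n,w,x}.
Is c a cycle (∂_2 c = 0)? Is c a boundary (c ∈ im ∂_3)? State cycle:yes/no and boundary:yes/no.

cycle:yes boundary:no

n_0=9 n_1=28 n_2=26 n_3=11  [Z2]
∂1: piv[bl,bn,bq,br,bu,bw,bx,el] rk=8  ker:en,er,eu,ew,ex,ln,lr,lu,lw,lx,nr,nu,nw,nx,ru,rw,rx,uw,ux,wx
∂2: piv[bln,blr,blu,blw,blx,bnu,bnw,bnx,brx,bwx,eln,elr,elu,enr,eru,ruw] rk=16  ker:enu,lnr,lnu,lnw,lnx,lru,lrx,lwx,nru,nwx
∂3: piv[blnw,blnx,blrx,blwx,bnwx,elnr,elnu,elru,enru] rk=9  ker:lnru,lnwx
∂2c = 0
c vs im∂3: residual ≠ 0 ⇒ not boundary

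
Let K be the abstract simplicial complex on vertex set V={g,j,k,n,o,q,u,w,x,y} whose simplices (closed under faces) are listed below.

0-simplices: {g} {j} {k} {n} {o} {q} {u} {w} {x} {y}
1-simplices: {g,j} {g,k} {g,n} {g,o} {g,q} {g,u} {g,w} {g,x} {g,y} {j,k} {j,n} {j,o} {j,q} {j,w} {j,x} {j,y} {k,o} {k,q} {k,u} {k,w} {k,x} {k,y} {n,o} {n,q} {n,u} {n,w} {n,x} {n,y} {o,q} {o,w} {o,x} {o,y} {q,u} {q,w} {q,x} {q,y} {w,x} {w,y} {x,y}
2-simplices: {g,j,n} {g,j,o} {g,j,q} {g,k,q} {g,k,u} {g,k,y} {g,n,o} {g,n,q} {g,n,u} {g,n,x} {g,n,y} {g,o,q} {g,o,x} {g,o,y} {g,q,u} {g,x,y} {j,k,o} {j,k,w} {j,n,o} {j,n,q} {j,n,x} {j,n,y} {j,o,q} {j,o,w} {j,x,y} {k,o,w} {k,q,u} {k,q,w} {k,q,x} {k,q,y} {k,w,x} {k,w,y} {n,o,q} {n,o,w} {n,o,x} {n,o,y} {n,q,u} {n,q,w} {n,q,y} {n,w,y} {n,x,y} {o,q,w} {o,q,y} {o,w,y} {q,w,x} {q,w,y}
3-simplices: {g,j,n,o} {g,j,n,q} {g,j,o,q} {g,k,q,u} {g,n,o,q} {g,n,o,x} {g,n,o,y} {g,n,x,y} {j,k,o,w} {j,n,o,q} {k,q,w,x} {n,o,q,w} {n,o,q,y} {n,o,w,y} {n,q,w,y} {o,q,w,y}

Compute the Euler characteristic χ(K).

χ(K)=1

n_0=10 n_1=39 n_2=46 n_3=16
χ=+10−39+46−16=1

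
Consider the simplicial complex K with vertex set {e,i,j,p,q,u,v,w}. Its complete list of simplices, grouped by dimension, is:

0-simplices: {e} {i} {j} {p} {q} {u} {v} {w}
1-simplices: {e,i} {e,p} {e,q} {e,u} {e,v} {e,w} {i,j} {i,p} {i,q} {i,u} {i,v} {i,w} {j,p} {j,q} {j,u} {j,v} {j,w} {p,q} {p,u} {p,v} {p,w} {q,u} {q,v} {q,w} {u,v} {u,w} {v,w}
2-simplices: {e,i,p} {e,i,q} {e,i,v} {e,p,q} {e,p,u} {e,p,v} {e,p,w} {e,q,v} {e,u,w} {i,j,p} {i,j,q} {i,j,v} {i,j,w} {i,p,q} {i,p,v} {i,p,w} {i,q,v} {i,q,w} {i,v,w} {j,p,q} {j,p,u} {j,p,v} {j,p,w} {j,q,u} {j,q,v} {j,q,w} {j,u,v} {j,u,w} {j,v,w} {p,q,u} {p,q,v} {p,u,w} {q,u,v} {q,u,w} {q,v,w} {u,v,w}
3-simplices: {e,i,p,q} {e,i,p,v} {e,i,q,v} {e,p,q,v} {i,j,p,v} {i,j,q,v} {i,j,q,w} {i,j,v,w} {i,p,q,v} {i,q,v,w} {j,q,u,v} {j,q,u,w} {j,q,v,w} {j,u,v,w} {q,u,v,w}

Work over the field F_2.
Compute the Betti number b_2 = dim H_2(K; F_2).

n_0=8 n_1=27 n_2=36 n_3=15  [Z2]
∂1: piv[ei,ep,eq,eu,ev,ew,ij] rk=7  ker:ip,iq,iu,iv,iw,jp,jq,ju,jv,jw,pq,pu,pv,pw,qu,qv,qw,uv,uw,vw
∂2: piv[eip,eiq,eiv,epq,epu,epv,epw,eqv,euw,ijp,ijq,ijv,ijw,ipw,iqw,ivw,jpu,jqu,juv] rk=19  ker:ipq,ipv,iqv,jpq,jpv,jpw,jqv,jqw,juw,jvw,pqu,pqv,puw,quv,quw,qvw,uvw
∂3: piv[eipq,eipv,eiqv,epqv,ijpv,ijqv,ijqw,ijvw,iqvw,jquv,jquw,juvw] rk=12  ker:ipqv,jqvw,quvw
b_2=(36−19)−12=5

b_2=5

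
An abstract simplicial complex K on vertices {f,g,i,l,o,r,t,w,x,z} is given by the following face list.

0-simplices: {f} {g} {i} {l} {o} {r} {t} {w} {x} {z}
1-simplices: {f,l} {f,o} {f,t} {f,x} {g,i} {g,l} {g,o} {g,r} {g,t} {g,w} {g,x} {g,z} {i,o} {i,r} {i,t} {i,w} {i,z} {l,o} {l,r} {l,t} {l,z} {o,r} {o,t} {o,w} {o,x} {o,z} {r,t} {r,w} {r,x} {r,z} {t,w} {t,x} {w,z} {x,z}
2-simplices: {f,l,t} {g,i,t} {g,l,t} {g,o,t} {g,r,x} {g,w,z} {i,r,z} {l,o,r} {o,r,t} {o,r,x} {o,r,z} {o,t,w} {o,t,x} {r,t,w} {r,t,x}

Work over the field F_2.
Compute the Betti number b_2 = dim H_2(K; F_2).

n_0=10 n_1=34 n_2=15  [Z2]
∂1: piv[fl,fo,ft,fx,gi,gl,gr,gw,gz] rk=9  ker:go,gt,gx,io,ir,it,iw,iz,lo,lr,lt,lz,or,ot,ow,ox,oz,rt,rw,rx,rz,tw,tx,wz,xz
∂2: piv[flt,git,glt,got,grx,gwz,irz,lor,ort,orx,orz,otw,otx,rtw] rk=14  ker:rtx
b_2=(15−14)−0=1

b_2=1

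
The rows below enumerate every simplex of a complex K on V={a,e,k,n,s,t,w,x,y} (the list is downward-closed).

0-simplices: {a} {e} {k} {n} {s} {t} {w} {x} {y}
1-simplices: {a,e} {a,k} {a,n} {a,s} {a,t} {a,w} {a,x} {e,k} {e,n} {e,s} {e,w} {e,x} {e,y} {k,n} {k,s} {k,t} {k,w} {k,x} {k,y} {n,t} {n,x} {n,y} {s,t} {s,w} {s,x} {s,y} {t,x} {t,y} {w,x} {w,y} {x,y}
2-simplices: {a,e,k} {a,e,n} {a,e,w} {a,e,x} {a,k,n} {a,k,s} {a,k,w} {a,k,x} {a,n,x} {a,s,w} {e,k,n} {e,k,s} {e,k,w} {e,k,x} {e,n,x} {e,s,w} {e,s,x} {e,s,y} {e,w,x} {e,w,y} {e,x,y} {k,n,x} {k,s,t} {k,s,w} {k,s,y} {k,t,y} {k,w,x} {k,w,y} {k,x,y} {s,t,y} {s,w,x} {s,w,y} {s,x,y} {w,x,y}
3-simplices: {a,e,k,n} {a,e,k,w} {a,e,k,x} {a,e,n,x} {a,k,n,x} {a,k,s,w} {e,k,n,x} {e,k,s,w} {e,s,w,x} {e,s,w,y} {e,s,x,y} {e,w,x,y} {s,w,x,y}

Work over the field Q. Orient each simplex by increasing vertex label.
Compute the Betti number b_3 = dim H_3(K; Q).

b_3=2

n_0=9 n_1=31 n_2=34 n_3=13  [Q]
∂1: piv[ae,ak,an,as,at,aw,ax,ey] rk=8  ker:ek,en,es,ew,ex,kn,ks,kt,kw,kx,ky,nt,nx,ny,st,sw,sx,sy,tx,ty,wx,wy,xy
∂2: piv[aek,aen,aew,aex,akn,aks,akw,akx,anx,asw,eks,esx,esy,ewx,ewy,exy,kst,ksy,kty] rk=19  ker:ekn,ekw,ekx,enx,esw,knx,ksw,kwx,kwy,kxy,sty,swx,swy,sxy,wxy
∂3: piv[aekn,aekw,aekx,aenx,aknx,aksw,eksw,eswx,eswy,esxy,ewxy] rk=11  ker:eknx,swxy
b_3=(13−11)−0=2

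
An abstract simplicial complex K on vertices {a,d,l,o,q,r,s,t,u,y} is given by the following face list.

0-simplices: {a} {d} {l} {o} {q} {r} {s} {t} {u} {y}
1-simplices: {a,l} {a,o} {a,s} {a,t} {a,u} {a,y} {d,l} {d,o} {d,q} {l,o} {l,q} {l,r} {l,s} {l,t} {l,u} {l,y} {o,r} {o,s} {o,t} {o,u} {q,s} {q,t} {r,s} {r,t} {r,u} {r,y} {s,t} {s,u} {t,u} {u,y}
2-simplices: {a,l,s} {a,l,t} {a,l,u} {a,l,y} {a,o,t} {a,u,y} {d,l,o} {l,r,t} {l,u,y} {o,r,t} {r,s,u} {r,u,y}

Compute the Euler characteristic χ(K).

χ(K)=-8

n_0=10 n_1=30 n_2=12
χ=+10−30+12=-8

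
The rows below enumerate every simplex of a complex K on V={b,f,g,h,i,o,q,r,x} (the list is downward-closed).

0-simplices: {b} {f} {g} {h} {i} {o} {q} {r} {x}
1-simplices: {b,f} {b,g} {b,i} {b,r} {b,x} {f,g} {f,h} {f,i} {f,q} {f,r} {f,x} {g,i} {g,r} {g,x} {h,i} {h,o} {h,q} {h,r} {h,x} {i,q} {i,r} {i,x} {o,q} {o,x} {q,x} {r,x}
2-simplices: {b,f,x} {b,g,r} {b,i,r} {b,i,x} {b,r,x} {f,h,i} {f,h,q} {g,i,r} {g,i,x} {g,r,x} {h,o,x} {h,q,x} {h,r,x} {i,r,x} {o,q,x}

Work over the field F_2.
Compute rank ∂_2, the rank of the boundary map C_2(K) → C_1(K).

rank∂_2=13

n_0=9 n_1=26 n_2=15  [Z2]
∂1: piv[bf,bg,bi,br,bx,fh,fq,ho] rk=8  ker:fg,fi,fr,fx,gi,gr,gx,hi,hq,hr,hx,iq,ir,ix,oq,ox,qx,rx
∂2: piv[bfx,bgr,bir,bix,brx,fhi,fhq,gir,gix,hox,hqx,hrx,oqx] rk=13  ker:grx,irx
rk∂_2=13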